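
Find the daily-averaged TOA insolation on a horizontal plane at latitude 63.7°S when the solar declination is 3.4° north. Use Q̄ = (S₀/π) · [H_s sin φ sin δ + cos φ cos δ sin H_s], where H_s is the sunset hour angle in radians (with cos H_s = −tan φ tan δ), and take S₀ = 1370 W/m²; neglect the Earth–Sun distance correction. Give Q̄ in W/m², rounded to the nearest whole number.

−tan φ tan δ = −(-2.0233)(0.0594) = 0.1202; H_s = arccos(0.1202) = 83.10°. In radians, H_s = 1.4504.
H_s sin φ sin δ = 1.4504 × -0.8965 × 0.0593 = -0.0771.
cos φ cos δ sin H_s = 0.4431 × 0.9982 × 0.9928 = 0.4391.
Q̄ = (1370/π) × (-0.0771 + 0.4391) = 436.08 × 0.3620 = 157.86 W/m².

158 W/m²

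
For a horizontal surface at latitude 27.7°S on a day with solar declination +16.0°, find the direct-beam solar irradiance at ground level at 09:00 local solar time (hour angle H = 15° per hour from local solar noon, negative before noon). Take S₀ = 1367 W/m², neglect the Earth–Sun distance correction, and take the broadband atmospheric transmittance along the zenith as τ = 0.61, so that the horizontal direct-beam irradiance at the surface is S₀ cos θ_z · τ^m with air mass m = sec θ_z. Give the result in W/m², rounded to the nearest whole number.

228 W/m²

Hour angle H = 15° × (9 − 12) = -45.00°.
cos θ_z = sin φ sin δ + cos φ cos δ cos H = (-0.4648)(0.2756) + (0.8854)(0.9613)(0.7071) = 0.4737.
Air mass m = 1/cos θ_z = 1/0.4737 = 2.111; τ^m = 0.61^2.111 = 0.3522.
Surface direct beam = 1367 × 0.4737 × 0.3522 = 228.07 W/m².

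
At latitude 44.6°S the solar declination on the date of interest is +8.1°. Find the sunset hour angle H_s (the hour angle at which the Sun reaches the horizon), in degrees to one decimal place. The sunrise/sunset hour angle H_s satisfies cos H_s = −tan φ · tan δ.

cos H_s = −tan(-44.6°) · tan(8.1°) = 0.1403, so H_s = arccos(0.1403) = 81.93°.

81.9°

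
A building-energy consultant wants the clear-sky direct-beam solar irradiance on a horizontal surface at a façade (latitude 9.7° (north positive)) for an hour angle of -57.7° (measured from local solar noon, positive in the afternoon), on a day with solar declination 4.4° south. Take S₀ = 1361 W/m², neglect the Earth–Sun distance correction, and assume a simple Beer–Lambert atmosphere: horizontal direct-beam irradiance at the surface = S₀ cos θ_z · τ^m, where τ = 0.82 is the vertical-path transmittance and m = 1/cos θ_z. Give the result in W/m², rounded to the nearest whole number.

473 W/m²

cos θ_z = sin φ sin δ + cos φ cos δ cos H = (0.1685)(-0.0767) + (0.9857)(0.9971)(0.5344) = 0.5123.
Air mass m = 1/cos θ_z = 1/0.5123 = 1.952; τ^m = 0.82^1.952 = 0.6788.
Surface direct beam = 1361 × 0.5123 × 0.6788 = 473.29 W/m².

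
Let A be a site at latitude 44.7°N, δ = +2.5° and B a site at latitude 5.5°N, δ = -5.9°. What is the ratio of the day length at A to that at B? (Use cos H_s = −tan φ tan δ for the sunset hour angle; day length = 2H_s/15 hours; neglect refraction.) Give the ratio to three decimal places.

A: H_s = arccos(−tan 44.7° · tan 2.5°) = 92.48°, so 2H_s/15 = 12.3307 h.
B: H_s = arccos(−tan 5.5° · tan -5.9°) = 89.43°, so 2H_s/15 = 11.9240 h.
Ratio A/B = 12.3307 / 11.9240 = 1.0341.

1.034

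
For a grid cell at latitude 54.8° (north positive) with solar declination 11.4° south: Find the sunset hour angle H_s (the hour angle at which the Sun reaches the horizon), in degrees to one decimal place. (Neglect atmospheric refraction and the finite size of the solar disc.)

−tan φ tan δ = −(1.4176)(-0.2016) = 0.2858; H_s = arccos(0.2858) = 73.39°.

73.4°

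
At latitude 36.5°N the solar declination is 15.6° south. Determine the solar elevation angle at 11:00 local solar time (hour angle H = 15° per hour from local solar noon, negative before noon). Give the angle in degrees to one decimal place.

36.0°

Hour angle H = 15° × (11 − 12) = -15.00°.
With φ = 36.5°, δ = -15.6°, H = -15.00°: sin φ sin δ = -0.1600, cos φ cos δ cos H = 0.7479, so cos θ_z = 0.5879.
θ_z = arccos(0.5879) = 53.99°, so the elevation is 90° − 53.99° = 36.01°.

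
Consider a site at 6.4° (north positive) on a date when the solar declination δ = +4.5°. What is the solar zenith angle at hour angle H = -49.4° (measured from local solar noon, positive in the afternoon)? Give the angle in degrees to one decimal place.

49.2°

With φ = 6.4°, δ = 4.5°, H = -49.40°: sin φ sin δ = 0.0087, cos φ cos δ cos H = 0.6447, so cos θ_z = 0.6534.
θ_z = arccos(0.6534) = 49.20°.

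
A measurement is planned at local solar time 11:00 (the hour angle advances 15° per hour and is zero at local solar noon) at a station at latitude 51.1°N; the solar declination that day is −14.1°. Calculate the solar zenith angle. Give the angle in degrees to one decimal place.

Hour angle H = 15° × (11 − 12) = -15.00°.
cos θ_z = sin(51.1°) sin(-14.1°) + cos(51.1°) cos(-14.1°) cos(-15.00°) = -0.1896 + 0.5883 = 0.3987.
θ_z = arccos(0.3987) = 66.50°.

66.5°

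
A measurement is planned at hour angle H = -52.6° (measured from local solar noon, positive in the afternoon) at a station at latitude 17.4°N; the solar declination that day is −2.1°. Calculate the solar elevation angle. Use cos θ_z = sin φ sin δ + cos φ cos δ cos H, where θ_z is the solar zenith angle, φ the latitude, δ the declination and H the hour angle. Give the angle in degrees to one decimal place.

With φ = 17.4°, δ = -2.1°, H = -52.60°: sin φ sin δ = -0.0110, cos φ cos δ cos H = 0.5792, so cos θ_z = 0.5682.
θ_z = arccos(0.5682) = 55.38°, so the elevation is 90° − 55.38° = 34.62°.

34.6°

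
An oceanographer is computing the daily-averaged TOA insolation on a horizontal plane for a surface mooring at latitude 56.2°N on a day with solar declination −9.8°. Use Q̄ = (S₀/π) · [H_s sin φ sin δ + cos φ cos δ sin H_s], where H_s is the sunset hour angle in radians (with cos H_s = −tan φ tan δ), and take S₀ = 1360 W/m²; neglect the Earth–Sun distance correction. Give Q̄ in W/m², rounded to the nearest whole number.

−tan φ tan δ = −(1.4938)(-0.1727) = 0.2580; H_s = arccos(0.2580) = 75.05°. In radians, H_s = 1.3099.
H_s sin φ sin δ = 1.3099 × 0.8310 × -0.1702 = -0.1853.
cos φ cos δ sin H_s = 0.5563 × 0.9854 × 0.9662 = 0.5296.
Q̄ = (1360/π) × (-0.1853 + 0.5296) = 432.90 × 0.3443 = 149.05 W/m².

149 W/m²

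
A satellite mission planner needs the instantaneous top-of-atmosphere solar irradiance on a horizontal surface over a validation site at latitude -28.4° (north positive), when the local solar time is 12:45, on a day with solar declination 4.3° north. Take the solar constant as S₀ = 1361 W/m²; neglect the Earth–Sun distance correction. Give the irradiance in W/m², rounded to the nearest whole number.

1122 W/m²

Hour angle H = 15° × (12.75 − 12) = 11.25°.
cos θ_z = sin(-28.4°) sin(4.3°) + cos(-28.4°) cos(4.3°) cos(11.25°) = -0.0357 + 0.8603 = 0.8246.
Top-of-atmosphere irradiance = S₀ cos θ_z = 1361 × 0.8246 = 1122.28 W/m².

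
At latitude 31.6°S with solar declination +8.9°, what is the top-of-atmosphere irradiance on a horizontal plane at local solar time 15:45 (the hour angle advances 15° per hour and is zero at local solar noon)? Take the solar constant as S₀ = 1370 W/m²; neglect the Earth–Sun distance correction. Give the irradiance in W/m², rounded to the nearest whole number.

Hour angle H = 15° × (15.75 − 12) = 56.25°.
With φ = -31.6°, δ = 8.9°, H = 56.25°: sin φ sin δ = -0.0811, cos φ cos δ cos H = 0.4675, so cos θ_z = 0.3864.
Top-of-atmosphere irradiance = S₀ cos θ_z = 1370 × 0.3864 = 529.37 W/m².

529 W/m²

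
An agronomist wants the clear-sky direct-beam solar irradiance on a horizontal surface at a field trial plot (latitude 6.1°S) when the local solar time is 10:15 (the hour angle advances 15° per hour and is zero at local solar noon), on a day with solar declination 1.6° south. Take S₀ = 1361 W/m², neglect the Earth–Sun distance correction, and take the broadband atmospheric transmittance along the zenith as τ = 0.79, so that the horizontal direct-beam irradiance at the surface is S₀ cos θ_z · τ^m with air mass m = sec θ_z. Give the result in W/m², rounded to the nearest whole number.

935 W/m²

Hour angle H = 15° × (10.25 − 12) = -26.25°.
With φ = -6.1°, δ = -1.6°, H = -26.25°: sin φ sin δ = 0.0030, cos φ cos δ cos H = 0.8914, so cos θ_z = 0.8944.
Air mass m = 1/cos θ_z = 1/0.8944 = 1.118; τ^m = 0.79^1.118 = 0.7683.
Surface direct beam = 1361 × 0.8944 × 0.7683 = 935.23 W/m².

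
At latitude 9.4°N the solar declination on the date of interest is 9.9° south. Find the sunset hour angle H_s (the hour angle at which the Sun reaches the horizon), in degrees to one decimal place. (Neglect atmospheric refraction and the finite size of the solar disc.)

The sunset hour angle satisfies cos H_s = −tan φ tan δ = 0.0289, giving H_s = 88.34°.

88.3°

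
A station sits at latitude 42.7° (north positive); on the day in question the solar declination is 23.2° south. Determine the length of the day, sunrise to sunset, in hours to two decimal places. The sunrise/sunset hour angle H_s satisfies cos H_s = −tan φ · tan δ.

cos H_s = −tan(42.7°) · tan(-23.2°) = 0.3955, so H_s = arccos(0.3955) = 66.70°.
Day length = 2 H_s / 15° h⁻¹ = 133.40° / 15 = 8.893 h.

8.89 hours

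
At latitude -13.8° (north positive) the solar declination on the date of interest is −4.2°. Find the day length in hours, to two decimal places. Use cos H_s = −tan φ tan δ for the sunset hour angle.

−tan φ tan δ = −(-0.2456)(-0.0734) = -0.0180; H_s = arccos(-0.0180) = 91.03°.
Day length = 2 H_s / 15° h⁻¹ = 182.06° / 15 = 12.137 h.

12.14 hours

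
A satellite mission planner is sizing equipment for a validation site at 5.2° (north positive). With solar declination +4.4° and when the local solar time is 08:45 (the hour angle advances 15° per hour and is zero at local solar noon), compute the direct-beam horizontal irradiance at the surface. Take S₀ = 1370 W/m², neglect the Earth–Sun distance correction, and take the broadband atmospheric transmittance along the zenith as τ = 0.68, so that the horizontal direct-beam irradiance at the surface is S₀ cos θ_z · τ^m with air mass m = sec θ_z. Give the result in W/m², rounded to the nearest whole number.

506 W/m²

Hour angle H = 15° × (8.75 − 12) = -48.75°.
cos θ_z = sin φ sin δ + cos φ cos δ cos H = (0.0906)(0.0767) + (0.9959)(0.9971)(0.6593) = 0.6616.
Air mass m = 1/cos θ_z = 1/0.6616 = 1.511; τ^m = 0.68^1.511 = 0.5584.
Surface direct beam = 1370 × 0.6616 × 0.5584 = 506.13 W/m².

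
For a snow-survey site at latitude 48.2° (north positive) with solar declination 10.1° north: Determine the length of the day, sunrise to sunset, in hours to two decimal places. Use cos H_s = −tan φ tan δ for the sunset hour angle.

cos H_s = −tan(48.2°) · tan(10.1°) = -0.1992, so H_s = arccos(-0.1992) = 101.49°.
Day length = 2 H_s / 15° h⁻¹ = 202.98° / 15 = 13.532 h.

13.53 hours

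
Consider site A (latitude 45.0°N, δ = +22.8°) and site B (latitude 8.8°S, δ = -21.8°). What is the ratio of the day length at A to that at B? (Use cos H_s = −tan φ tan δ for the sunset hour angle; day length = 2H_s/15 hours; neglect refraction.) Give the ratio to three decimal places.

A: H_s = arccos(−tan 45.0° · tan 22.8°) = 114.86°, so 2H_s/15 = 15.3147 h.
B: H_s = arccos(−tan -8.8° · tan -21.8°) = 93.55°, so 2H_s/15 = 12.4733 h.
Ratio A/B = 15.3147 / 12.4733 = 1.2278.

1.228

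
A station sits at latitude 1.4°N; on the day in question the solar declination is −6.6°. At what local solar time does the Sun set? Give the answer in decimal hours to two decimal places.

17.99 h

cos H_s = −tan(1.4°) · tan(-6.6°) = 0.0028, so H_s = arccos(0.0028) = 89.84°.
Sunset is at 12 + H_s/15 = 12 + 5.989 = 17.989 h local solar time.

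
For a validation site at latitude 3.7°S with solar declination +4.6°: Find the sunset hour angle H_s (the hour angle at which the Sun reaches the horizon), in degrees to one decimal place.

cos H_s = −tan(-3.7°) · tan(4.6°) = 0.0052, so H_s = arccos(0.0052) = 89.70°.

89.7°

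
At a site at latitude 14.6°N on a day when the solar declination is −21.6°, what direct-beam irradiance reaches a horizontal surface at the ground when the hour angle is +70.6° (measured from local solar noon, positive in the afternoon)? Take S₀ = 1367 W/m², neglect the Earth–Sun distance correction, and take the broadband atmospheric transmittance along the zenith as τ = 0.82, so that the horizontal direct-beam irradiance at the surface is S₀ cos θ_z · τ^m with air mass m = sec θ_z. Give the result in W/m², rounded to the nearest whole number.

108 W/m²

cos θ_z = sin φ sin δ + cos φ cos δ cos H = (0.2521)(-0.3681) + (0.9677)(0.9298)(0.3322) = 0.2061.
Air mass m = 1/cos θ_z = 1/0.2061 = 4.852; τ^m = 0.82^4.852 = 0.3818.
Surface direct beam = 1367 × 0.2061 × 0.3818 = 107.57 W/m².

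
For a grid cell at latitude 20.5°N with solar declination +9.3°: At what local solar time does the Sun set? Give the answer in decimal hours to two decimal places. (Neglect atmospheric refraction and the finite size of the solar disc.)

−tan φ tan δ = −(0.3739)(0.1638) = -0.0612; H_s = arccos(-0.0612) = 93.51°.
Sunset is at 12 + H_s/15 = 12 + 6.234 = 18.234 h local solar time.

18.23 h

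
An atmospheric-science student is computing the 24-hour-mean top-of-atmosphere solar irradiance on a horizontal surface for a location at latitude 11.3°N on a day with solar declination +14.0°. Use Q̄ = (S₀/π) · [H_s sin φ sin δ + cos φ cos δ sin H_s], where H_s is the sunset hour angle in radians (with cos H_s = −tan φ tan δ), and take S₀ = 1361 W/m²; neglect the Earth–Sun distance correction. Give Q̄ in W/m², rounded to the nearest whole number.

445 W/m²

cos H_s = −tan(11.3°) · tan(14.0°) = -0.0498, so H_s = arccos(-0.0498) = 92.85°. In radians, H_s = 1.6205.
H_s sin φ sin δ = 1.6205 × 0.1959 × 0.2419 = 0.0768.
cos φ cos δ sin H_s = 0.9806 × 0.9703 × 0.9988 = 0.9503.
Q̄ = (1361/π) × (0.0768 + 0.9503) = 433.22 × 1.0271 = 444.96 W/m².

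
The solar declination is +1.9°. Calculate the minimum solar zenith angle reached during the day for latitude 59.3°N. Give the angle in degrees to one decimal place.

57.4°

At local solar noon the hour angle is zero, so the zenith angle is |φ − δ| = |59.3° − (1.9°)| = 57.4°.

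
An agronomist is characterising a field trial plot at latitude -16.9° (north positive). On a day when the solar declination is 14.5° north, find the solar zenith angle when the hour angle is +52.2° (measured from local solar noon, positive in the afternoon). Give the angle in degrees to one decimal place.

cos θ_z = sin(-16.9°) sin(14.5°) + cos(-16.9°) cos(14.5°) cos(52.20°) = -0.0728 + 0.5678 = 0.4950.
θ_z = arccos(0.4950) = 60.33°.

60.3°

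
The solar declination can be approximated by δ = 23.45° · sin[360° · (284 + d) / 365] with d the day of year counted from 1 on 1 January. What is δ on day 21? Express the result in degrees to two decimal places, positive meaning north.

-20.14°

360 × (284 + 21) / 365 = 300.822°; sin(300.822°) = -0.8588.
δ = 23.45 × -0.8588 = -20.139° ≈ -20.14°.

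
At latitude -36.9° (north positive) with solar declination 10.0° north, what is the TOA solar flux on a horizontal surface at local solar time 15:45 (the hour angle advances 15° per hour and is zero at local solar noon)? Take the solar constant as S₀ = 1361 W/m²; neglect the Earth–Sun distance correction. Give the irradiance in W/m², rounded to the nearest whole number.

Hour angle H = 15° × (15.75 − 12) = 56.25°.
cos θ_z = sin φ sin δ + cos φ cos δ cos H = (-0.6004)(0.1736) + (0.7997)(0.9848)(0.5556) = 0.3333.
Top-of-atmosphere irradiance = S₀ cos θ_z = 1361 × 0.3333 = 453.62 W/m².

454 W/m²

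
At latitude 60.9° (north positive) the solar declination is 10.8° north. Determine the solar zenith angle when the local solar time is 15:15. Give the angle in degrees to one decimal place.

61.4°

Hour angle H = 15° × (15.25 − 12) = 48.75°.
cos θ_z = sin φ sin δ + cos φ cos δ cos H = (0.8738)(0.1874) + (0.4863)(0.9823)(0.6593) = 0.4787.
θ_z = arccos(0.4787) = 61.40°.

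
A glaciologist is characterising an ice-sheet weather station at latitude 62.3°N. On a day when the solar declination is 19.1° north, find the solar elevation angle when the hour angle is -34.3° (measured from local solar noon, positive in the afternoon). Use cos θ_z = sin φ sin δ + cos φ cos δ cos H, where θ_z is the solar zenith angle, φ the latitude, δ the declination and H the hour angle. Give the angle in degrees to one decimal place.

cos θ_z = sin(62.3°) sin(19.1°) + cos(62.3°) cos(19.1°) cos(-34.30°) = 0.2897 + 0.3629 = 0.6526.
θ_z = arccos(0.6526) = 49.26°, so the elevation is 90° − 49.26° = 40.74°.

40.7°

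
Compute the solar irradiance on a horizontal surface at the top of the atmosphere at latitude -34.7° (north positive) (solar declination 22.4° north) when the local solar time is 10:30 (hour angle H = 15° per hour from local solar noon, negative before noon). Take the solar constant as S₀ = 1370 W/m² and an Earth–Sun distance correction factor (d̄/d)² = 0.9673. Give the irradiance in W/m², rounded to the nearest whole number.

643 W/m²

Hour angle H = 15° × (10.5 − 12) = -22.50°.
cos θ_z = sin(-34.7°) sin(22.4°) + cos(-34.7°) cos(22.4°) cos(-22.50°) = -0.2169 + 0.7023 = 0.4854.
Top-of-atmosphere irradiance = S₀ (d̄/d)² cos θ_z = 1370 × 0.9673 × 0.4854 = 643.25 W/m².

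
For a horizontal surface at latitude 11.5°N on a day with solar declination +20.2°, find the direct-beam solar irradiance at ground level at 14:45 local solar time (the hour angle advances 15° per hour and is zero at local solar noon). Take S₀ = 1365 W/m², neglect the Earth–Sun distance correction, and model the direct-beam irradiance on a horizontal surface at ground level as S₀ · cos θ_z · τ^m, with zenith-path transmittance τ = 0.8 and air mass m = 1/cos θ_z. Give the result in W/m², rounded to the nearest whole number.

Hour angle H = 15° × (14.75 − 12) = 41.25°.
cos θ_z = sin(11.5°) sin(20.2°) + cos(11.5°) cos(20.2°) cos(41.25°) = 0.0688 + 0.6914 = 0.7602.
Air mass m = 1/cos θ_z = 1/0.7602 = 1.315; τ^m = 0.8^1.315 = 0.7457.
Surface direct beam = 1365 × 0.7602 × 0.7457 = 773.79 W/m².

774 W/m²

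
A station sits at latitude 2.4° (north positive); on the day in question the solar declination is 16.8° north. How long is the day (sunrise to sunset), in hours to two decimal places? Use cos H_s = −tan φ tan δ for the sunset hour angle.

The sunset hour angle satisfies cos H_s = −tan φ tan δ = -0.0127, giving H_s = 90.73°.
Day length = 2 H_s / 15° h⁻¹ = 181.46° / 15 = 12.097 h.

12.10 hours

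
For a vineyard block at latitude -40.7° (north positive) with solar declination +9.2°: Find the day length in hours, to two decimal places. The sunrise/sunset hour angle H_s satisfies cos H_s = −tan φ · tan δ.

The sunset hour angle satisfies cos H_s = −tan φ tan δ = 0.1393, giving H_s = 81.99°.
Day length = 2 H_s / 15° h⁻¹ = 163.98° / 15 = 10.932 h.

10.93 hours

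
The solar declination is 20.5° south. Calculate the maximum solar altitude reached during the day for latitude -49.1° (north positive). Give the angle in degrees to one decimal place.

At local solar noon the hour angle is zero, so the elevation is 90° − |φ − δ| = 90° − |-49.1° − (-20.5°)| = 90° − 28.6° = 61.4°.

61.4°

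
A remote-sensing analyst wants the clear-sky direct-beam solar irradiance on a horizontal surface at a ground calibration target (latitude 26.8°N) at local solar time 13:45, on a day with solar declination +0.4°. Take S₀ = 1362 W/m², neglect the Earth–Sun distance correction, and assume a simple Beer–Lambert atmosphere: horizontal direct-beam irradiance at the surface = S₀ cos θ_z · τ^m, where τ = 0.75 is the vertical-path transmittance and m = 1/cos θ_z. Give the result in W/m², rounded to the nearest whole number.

Hour angle H = 15° × (13.75 − 12) = 26.25°.
With φ = 26.8°, δ = 0.4°, H = 26.25°: sin φ sin δ = 0.0031, cos φ cos δ cos H = 0.8005, so cos θ_z = 0.8036.
Air mass m = 1/cos θ_z = 1/0.8036 = 1.244; τ^m = 0.75^1.244 = 0.6992.
Surface direct beam = 1362 × 0.8036 × 0.6992 = 765.28 W/m².

765 W/m²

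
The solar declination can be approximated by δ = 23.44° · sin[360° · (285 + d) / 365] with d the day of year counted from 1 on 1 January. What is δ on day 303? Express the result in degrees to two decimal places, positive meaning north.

360 × (285 + 303) / 365 = 579.945°; sin(579.945°) = -0.6421.
δ = 23.44 × -0.6421 = -15.051° ≈ -15.05°.

-15.05°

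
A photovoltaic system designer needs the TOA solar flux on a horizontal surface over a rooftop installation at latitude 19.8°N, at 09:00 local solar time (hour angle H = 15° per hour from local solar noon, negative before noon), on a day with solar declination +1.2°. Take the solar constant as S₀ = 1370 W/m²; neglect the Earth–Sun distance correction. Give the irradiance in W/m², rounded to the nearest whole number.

Hour angle H = 15° × (9 − 12) = -45.00°.
cos θ_z = sin φ sin δ + cos φ cos δ cos H = (0.3387)(0.0209) + (0.9409)(0.9998)(0.7071) = 0.6723.
Top-of-atmosphere irradiance = S₀ cos θ_z = 1370 × 0.6723 = 921.05 W/m².

921 W/m²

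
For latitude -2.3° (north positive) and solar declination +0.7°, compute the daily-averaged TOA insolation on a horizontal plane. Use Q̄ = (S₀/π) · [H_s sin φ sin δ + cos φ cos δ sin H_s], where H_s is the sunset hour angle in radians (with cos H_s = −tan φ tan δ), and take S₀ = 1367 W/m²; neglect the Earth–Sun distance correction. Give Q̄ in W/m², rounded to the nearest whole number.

434 W/m²

The sunset hour angle satisfies cos H_s = −tan φ tan δ = 0.0005, giving H_s = 89.97°. In radians, H_s = 1.5703.
H_s sin φ sin δ = 1.5703 × -0.0401 × 0.0122 = -0.0008.
cos φ cos δ sin H_s = 0.9992 × 0.9999 × 1.0000 = 0.9991.
Q̄ = (1367/π) × (-0.0008 + 0.9991) = 435.13 × 0.9983 = 434.39 W/m².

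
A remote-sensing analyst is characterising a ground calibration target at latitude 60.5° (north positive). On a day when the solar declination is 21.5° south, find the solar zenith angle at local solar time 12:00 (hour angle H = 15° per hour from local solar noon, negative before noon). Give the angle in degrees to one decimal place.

Hour angle H = 15° × (12 − 12) = 0.00°.
cos θ_z = sin(60.5°) sin(-21.5°) + cos(60.5°) cos(-21.5°) cos(0.00°) = -0.3190 + 0.4582 = 0.1392.
θ_z = arccos(0.1392) = 82.00°.

82.0°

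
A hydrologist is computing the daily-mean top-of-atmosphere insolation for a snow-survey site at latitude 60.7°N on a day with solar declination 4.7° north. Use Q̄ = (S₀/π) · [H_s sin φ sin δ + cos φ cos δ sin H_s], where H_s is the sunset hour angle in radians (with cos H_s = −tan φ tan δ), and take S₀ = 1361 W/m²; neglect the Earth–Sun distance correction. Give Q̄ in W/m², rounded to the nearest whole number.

262 W/m²

cos H_s = −tan(60.7°) · tan(4.7°) = -0.1465, so H_s = arccos(-0.1465) = 98.42°. In radians, H_s = 1.7178.
H_s sin φ sin δ = 1.7178 × 0.8721 × 0.0819 = 0.1227.
cos φ cos δ sin H_s = 0.4894 × 0.9966 × 0.9892 = 0.4825.
Q̄ = (1361/π) × (0.1227 + 0.4825) = 433.22 × 0.6052 = 262.18 W/m².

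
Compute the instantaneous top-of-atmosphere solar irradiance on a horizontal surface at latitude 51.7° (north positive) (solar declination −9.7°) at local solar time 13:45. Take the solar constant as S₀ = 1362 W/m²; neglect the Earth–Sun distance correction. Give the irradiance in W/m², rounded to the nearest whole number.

Hour angle H = 15° × (13.75 − 12) = 26.25°.
With φ = 51.7°, δ = -9.7°, H = 26.25°: sin φ sin δ = -0.1322, cos φ cos δ cos H = 0.5479, so cos θ_z = 0.4157.
Top-of-atmosphere irradiance = S₀ cos θ_z = 1362 × 0.4157 = 566.18 W/m².

566 W/m²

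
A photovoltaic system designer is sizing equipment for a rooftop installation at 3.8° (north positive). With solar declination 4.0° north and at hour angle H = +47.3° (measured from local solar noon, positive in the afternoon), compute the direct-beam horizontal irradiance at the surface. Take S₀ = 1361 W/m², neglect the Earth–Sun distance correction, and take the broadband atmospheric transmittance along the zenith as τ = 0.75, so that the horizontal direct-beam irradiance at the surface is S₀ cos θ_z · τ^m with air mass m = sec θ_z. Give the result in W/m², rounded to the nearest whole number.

With φ = 3.8°, δ = 4.0°, H = 47.30°: sin φ sin δ = 0.0046, cos φ cos δ cos H = 0.6750, so cos θ_z = 0.6796.
Air mass m = 1/cos θ_z = 1/0.6796 = 1.471; τ^m = 0.75^1.471 = 0.6550.
Surface direct beam = 1361 × 0.6796 × 0.6550 = 605.83 W/m².

606 W/m²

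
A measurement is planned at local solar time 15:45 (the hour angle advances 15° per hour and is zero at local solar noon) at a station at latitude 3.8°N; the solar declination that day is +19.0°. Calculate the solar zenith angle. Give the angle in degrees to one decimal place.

Hour angle H = 15° × (15.75 − 12) = 56.25°.
cos θ_z = sin φ sin δ + cos φ cos δ cos H = (0.0663)(0.3256) + (0.9978)(0.9455)(0.5556) = 0.5458.
θ_z = arccos(0.5458) = 56.92°.

56.9°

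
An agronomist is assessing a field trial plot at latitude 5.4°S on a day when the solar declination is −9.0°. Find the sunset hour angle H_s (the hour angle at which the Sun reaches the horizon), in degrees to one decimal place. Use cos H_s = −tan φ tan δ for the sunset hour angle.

The sunset hour angle satisfies cos H_s = −tan φ tan δ = -0.0150, giving H_s = 90.86°.

90.9°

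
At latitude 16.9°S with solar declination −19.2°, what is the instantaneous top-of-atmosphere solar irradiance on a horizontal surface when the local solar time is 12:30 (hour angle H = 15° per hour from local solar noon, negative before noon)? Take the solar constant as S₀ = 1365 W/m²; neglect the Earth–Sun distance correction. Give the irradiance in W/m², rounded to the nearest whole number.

Hour angle H = 15° × (12.5 − 12) = 7.50°.
cos θ_z = sin(-16.9°) sin(-19.2°) + cos(-16.9°) cos(-19.2°) cos(7.50°) = 0.0956 + 0.8959 = 0.9915.
Top-of-atmosphere irradiance = S₀ cos θ_z = 1365 × 0.9915 = 1353.40 W/m².

1353 W/m²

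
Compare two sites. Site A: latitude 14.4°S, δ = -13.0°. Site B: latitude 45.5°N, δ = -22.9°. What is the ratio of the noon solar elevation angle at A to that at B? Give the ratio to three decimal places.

4.102

A: 90° − |-14.4 − (-13.0)| = 88.60°.
B: 90° − |45.5 − (-22.9)| = 21.60°.
Ratio A/B = 88.6000 / 21.6000 = 4.1019.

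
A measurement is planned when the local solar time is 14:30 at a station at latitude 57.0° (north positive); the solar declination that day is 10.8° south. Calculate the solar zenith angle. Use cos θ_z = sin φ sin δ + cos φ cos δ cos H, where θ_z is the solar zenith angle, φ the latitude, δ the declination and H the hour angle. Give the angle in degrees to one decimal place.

Hour angle H = 15° × (14.5 − 12) = 37.50°.
cos θ_z = sin(57.0°) sin(-10.8°) + cos(57.0°) cos(-10.8°) cos(37.50°) = -0.1572 + 0.4244 = 0.2672.
θ_z = arccos(0.2672) = 74.50°.

74.5°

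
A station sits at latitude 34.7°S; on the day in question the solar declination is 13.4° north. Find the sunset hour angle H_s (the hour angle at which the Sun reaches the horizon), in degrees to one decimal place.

80.5°

−tan φ tan δ = −(-0.6924)(0.2382) = 0.1649; H_s = arccos(0.1649) = 80.51°.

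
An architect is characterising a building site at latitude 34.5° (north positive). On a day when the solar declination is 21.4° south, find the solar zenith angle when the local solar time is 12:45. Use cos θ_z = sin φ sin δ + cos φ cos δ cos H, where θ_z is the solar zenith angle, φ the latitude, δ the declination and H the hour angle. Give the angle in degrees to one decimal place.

Hour angle H = 15° × (12.75 − 12) = 11.25°.
cos θ_z = sin(34.5°) sin(-21.4°) + cos(34.5°) cos(-21.4°) cos(11.25°) = -0.2067 + 0.7526 = 0.5459.
θ_z = arccos(0.5459) = 56.91°.

56.9°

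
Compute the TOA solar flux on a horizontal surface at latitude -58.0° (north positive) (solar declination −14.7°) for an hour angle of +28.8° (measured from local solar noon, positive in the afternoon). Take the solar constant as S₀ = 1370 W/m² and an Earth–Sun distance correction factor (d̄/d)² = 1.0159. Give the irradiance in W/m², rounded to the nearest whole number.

cos θ_z = sin(-58.0°) sin(-14.7°) + cos(-58.0°) cos(-14.7°) cos(28.80°) = 0.2152 + 0.4492 = 0.6644.
Top-of-atmosphere irradiance = S₀ (d̄/d)² cos θ_z = 1370 × 1.0159 × 0.6644 = 924.70 W/m².

925 W/m²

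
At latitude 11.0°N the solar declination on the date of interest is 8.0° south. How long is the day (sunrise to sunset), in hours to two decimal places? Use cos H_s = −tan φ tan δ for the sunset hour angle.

11.79 hours

cos H_s = −tan(11.0°) · tan(-8.0°) = 0.0273, so H_s = arccos(0.0273) = 88.44°.
Day length = 2 H_s / 15° h⁻¹ = 176.88° / 15 = 11.792 h.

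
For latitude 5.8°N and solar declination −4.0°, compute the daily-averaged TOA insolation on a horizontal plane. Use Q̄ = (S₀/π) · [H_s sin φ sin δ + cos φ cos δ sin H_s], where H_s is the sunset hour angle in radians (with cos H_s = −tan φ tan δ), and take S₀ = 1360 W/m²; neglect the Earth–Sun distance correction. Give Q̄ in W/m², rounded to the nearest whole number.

The sunset hour angle satisfies cos H_s = −tan φ tan δ = 0.0071, giving H_s = 89.59°. In radians, H_s = 1.5636.
H_s sin φ sin δ = 1.5636 × 0.1011 × -0.0698 = -0.0110.
cos φ cos δ sin H_s = 0.9949 × 0.9976 × 1.0000 = 0.9925.
Q̄ = (1360/π) × (-0.0110 + 0.9925) = 432.90 × 0.9815 = 424.89 W/m².

425 W/m²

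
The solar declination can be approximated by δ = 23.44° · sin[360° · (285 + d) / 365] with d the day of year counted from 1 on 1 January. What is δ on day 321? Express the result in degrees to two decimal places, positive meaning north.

360 × (285 + 321) / 365 = 597.699°; sin(597.699°) = -0.8453.
δ = 23.44 × -0.8453 = -19.814° ≈ -19.81°.

-19.81°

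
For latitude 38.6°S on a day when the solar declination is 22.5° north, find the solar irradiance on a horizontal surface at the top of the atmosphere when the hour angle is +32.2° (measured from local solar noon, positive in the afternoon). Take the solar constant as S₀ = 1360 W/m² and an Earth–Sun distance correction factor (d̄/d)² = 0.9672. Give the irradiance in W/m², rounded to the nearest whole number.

cos θ_z = sin(-38.6°) sin(22.5°) + cos(-38.6°) cos(22.5°) cos(32.20°) = -0.2387 + 0.6110 = 0.3723.
Top-of-atmosphere irradiance = S₀ (d̄/d)² cos θ_z = 1360 × 0.9672 × 0.3723 = 489.72 W/m².

490 W/m²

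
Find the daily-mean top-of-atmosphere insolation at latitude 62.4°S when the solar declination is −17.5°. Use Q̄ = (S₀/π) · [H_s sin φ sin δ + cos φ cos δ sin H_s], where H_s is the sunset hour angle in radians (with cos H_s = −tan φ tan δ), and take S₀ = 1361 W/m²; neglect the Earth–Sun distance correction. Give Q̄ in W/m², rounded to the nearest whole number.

−tan φ tan δ = −(-1.9128)(-0.3153) = -0.6031; H_s = arccos(-0.6031) = 127.09°. In radians, H_s = 2.2181.
H_s sin φ sin δ = 2.2181 × -0.8862 × -0.3007 = 0.5911.
cos φ cos δ sin H_s = 0.4633 × 0.9537 × 0.7977 = 0.3525.
Q̄ = (1361/π) × (0.5911 + 0.3525) = 433.22 × 0.9436 = 408.79 W/m².

409 W/m²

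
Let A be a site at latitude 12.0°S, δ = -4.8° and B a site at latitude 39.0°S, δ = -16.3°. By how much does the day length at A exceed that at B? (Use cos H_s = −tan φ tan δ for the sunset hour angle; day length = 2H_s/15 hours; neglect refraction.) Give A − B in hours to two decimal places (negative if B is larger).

A: H_s = arccos(−tan -12.0° · tan -4.8°) = 91.02°, so 2H_s/15 = 12.1360 h.
B: H_s = arccos(−tan -39.0° · tan -16.3°) = 103.70°, so 2H_s/15 = 13.8267 h.
A − B = 12.1360 − 13.8267 = -1.6907 h.

-1.69 h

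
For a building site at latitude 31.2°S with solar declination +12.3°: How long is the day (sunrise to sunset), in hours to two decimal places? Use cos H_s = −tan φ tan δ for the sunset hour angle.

10.99 hours

−tan φ tan δ = −(-0.6056)(0.2180) = 0.1320; H_s = arccos(0.1320) = 82.41°.
Day length = 2 H_s / 15° h⁻¹ = 164.82° / 15 = 10.988 h.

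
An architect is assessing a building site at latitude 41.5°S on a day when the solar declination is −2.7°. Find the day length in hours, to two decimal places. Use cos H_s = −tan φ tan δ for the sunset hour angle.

12.32 hours

cos H_s = −tan(-41.5°) · tan(-2.7°) = -0.0417, so H_s = arccos(-0.0417) = 92.39°.
Day length = 2 H_s / 15° h⁻¹ = 184.78° / 15 = 12.319 h.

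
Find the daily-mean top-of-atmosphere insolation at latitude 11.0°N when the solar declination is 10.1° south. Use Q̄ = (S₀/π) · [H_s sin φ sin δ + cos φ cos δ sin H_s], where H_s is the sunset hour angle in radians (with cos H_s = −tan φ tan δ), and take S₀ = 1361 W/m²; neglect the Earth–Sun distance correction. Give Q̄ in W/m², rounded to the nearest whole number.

The sunset hour angle satisfies cos H_s = −tan φ tan δ = 0.0346, giving H_s = 88.02°. In radians, H_s = 1.5362.
H_s sin φ sin δ = 1.5362 × 0.1908 × -0.1754 = -0.0514.
cos φ cos δ sin H_s = 0.9816 × 0.9845 × 0.9994 = 0.9658.
Q̄ = (1361/π) × (-0.0514 + 0.9658) = 433.22 × 0.9144 = 396.14 W/m².

396 W/m²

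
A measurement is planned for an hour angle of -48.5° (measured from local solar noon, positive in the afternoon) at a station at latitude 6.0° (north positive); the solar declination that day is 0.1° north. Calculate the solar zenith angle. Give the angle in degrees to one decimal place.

With φ = 6.0°, δ = 0.1°, H = -48.50°: sin φ sin δ = 0.0002, cos φ cos δ cos H = 0.6590, so cos θ_z = 0.6592.
θ_z = arccos(0.6592) = 48.76°.

48.8°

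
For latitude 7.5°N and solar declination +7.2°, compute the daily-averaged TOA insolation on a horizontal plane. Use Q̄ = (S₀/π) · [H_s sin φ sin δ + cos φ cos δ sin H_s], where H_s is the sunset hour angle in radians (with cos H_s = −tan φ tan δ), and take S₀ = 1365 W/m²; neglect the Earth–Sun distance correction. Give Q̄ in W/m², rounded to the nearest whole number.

−tan φ tan δ = −(0.1317)(0.1263) = -0.0166; H_s = arccos(-0.0166) = 90.95°. In radians, H_s = 1.5874.
H_s sin φ sin δ = 1.5874 × 0.1305 × 0.1253 = 0.0260.
cos φ cos δ sin H_s = 0.9914 × 0.9921 × 0.9999 = 0.9835.
Q̄ = (1365/π) × (0.0260 + 0.9835) = 434.49 × 1.0095 = 438.62 W/m².

439 W/m²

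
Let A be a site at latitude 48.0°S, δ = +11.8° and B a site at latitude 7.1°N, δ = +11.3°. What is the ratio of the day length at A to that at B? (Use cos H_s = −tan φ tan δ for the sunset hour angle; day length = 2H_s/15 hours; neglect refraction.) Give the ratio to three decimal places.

A: H_s = arccos(−tan -48.0° · tan 11.8°) = 76.58°, so 2H_s/15 = 10.2107 h.
B: H_s = arccos(−tan 7.1° · tan 11.3°) = 91.43°, so 2H_s/15 = 12.1907 h.
Ratio A/B = 10.2107 / 12.1907 = 0.8376.

0.838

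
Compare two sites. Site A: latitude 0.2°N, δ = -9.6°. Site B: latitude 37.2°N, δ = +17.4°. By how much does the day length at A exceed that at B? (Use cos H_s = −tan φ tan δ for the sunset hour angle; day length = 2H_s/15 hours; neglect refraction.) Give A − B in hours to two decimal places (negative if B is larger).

A: H_s = arccos(−tan 0.2° · tan -9.6°) = 89.97°, so 2H_s/15 = 11.9960 h.
B: H_s = arccos(−tan 37.2° · tan 17.4°) = 103.76°, so 2H_s/15 = 13.8347 h.
A − B = 11.9960 − 13.8347 = -1.8387 h.

-1.84 h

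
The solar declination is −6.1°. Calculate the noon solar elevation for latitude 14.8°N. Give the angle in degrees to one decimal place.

At local solar noon the hour angle is zero, so the elevation is 90° − |φ − δ| = 90° − |14.8° − (-6.1°)| = 90° − 20.9° = 69.1°.

69.1°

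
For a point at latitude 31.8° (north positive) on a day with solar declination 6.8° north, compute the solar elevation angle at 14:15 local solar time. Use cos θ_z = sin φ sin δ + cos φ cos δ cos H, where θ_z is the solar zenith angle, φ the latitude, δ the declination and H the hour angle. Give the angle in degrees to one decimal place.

49.8°

Hour angle H = 15° × (14.25 − 12) = 33.75°.
cos θ_z = sin(31.8°) sin(6.8°) + cos(31.8°) cos(6.8°) cos(33.75°) = 0.0624 + 0.7017 = 0.7641.
θ_z = arccos(0.7641) = 40.17°, so the elevation is 90° − 40.17° = 49.83°.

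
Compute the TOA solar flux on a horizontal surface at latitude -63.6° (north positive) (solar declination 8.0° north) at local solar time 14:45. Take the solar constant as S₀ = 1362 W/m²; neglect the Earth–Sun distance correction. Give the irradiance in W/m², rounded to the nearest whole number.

281 W/m²

Hour angle H = 15° × (14.75 − 12) = 41.25°.
cos θ_z = sin φ sin δ + cos φ cos δ cos H = (-0.8957)(0.1392) + (0.4446)(0.9903)(0.7518) = 0.2063.
Top-of-atmosphere irradiance = S₀ cos θ_z = 1362 × 0.2063 = 280.98 W/m².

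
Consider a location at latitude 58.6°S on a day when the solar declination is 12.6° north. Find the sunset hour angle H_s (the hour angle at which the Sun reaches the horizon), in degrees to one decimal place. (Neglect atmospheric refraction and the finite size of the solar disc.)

68.5°

cos H_s = −tan(-58.6°) · tan(12.6°) = 0.3662, so H_s = arccos(0.3662) = 68.52°.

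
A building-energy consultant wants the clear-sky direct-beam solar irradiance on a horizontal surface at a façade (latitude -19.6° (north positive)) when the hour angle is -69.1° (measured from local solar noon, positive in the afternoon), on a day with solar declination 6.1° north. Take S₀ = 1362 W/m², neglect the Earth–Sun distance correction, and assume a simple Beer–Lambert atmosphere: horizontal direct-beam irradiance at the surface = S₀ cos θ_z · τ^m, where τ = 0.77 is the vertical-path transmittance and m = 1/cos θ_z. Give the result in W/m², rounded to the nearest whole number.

169 W/m²

cos θ_z = sin φ sin δ + cos φ cos δ cos H = (-0.3355)(0.1063) + (0.9421)(0.9943)(0.3567) = 0.2985.
Air mass m = 1/cos θ_z = 1/0.2985 = 3.350; τ^m = 0.77^3.350 = 0.4166.
Surface direct beam = 1362 × 0.2985 × 0.4166 = 169.37 W/m².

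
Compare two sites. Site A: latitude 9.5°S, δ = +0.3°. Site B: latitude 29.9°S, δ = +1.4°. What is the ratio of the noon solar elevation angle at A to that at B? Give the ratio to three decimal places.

A: 90° − |-9.5 − (0.3)| = 80.20°.
B: 90° − |-29.9 − (1.4)| = 58.70°.
Ratio A/B = 80.2000 / 58.7000 = 1.3663.

1.366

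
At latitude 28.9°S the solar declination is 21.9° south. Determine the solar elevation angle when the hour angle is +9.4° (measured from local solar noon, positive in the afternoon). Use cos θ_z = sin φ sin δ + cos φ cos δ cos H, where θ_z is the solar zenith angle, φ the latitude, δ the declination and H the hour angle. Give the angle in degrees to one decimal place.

79.0°

With φ = -28.9°, δ = -21.9°, H = 9.40°: sin φ sin δ = 0.1803, cos φ cos δ cos H = 0.8014, so cos θ_z = 0.9817.
θ_z = arccos(0.9817) = 10.98°, so the elevation is 90° − 10.98° = 79.02°.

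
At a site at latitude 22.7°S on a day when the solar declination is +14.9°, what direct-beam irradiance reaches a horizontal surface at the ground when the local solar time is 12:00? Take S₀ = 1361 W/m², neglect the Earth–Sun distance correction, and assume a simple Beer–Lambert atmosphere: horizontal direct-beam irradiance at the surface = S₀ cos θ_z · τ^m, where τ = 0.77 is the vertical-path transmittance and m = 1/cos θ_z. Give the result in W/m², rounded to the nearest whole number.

Hour angle H = 15° × (12 − 12) = 0.00°.
With φ = -22.7°, δ = 14.9°, H = 0.00°: sin φ sin δ = -0.0992, cos φ cos δ cos H = 0.8915, so cos θ_z = 0.7923.
Air mass m = 1/cos θ_z = 1/0.7923 = 1.262; τ^m = 0.77^1.262 = 0.7190.
Surface direct beam = 1361 × 0.7923 × 0.7190 = 775.31 W/m².

775 W/m²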